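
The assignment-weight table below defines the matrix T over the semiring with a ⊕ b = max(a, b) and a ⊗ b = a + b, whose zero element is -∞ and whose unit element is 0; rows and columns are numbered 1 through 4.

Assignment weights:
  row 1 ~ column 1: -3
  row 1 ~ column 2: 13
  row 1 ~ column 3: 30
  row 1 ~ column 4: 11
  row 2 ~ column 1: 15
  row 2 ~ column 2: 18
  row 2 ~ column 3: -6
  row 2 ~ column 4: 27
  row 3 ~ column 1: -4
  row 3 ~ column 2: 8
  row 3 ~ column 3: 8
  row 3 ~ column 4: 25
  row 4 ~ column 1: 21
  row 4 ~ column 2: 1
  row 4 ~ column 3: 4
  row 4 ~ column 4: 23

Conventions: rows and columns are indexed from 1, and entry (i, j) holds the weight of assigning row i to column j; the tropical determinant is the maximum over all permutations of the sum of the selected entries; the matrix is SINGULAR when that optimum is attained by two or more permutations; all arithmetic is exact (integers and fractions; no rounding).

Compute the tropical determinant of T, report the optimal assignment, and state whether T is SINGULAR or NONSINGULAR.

σ = (1, 2, 3, 4): (-3) + 18 + 8 + 23 = 46
σ = (1, 2, 4, 3): (-3) + 18 + 25 + 4 = 44
σ = (1, 3, 2, 4): (-3) + (-6) + 8 + 23 = 22
σ = (1, 3, 4, 2): (-3) + (-6) + 25 + 1 = 17
σ = (1, 4, 2, 3): (-3) + 27 + 8 + 4 = 36
σ = (1, 4, 3, 2): (-3) + 27 + 8 + 1 = 33
σ = (2, 1, 3, 4): 13 + 15 + 8 + 23 = 59
σ = (2, 1, 4, 3): 13 + 15 + 25 + 4 = 57
σ = (2, 3, 1, 4): 13 + (-6) + (-4) + 23 = 26
σ = (2, 3, 4, 1): 13 + (-6) + 25 + 21 = 53
σ = (2, 4, 1, 3): 13 + 27 + (-4) + 4 = 40
σ = (2, 4, 3, 1): 13 + 27 + 8 + 21 = 69
σ = (3, 1, 2, 4): 30 + 15 + 8 + 23 = 76
σ = (3, 1, 4, 2): 30 + 15 + 25 + 1 = 71
σ = (3, 2, 1, 4): 30 + 18 + (-4) + 23 = 67
σ = (3, 2, 4, 1): 30 + 18 + 25 + 21 = 94
σ = (3, 4, 1, 2): 30 + 27 + (-4) + 1 = 54
σ = (3, 4, 2, 1): 30 + 27 + 8 + 21 = 86
σ = (4, 1, 2, 3): 11 + 15 + 8 + 4 = 38
σ = (4, 1, 3, 2): 11 + 15 + 8 + 1 = 35
σ = (4, 2, 1, 3): 11 + 18 + (-4) + 4 = 29
σ = (4, 2, 3, 1): 11 + 18 + 8 + 21 = 58
σ = (4, 3, 1, 2): 11 + (-6) + (-4) + 1 = 2
σ = (4, 3, 2, 1): 11 + (-6) + 8 + 21 = 34
Optimal value attained by: σ = (3, 2, 4, 1).
Answer: det⊕(T) = 94; verdict: NONSINGULAR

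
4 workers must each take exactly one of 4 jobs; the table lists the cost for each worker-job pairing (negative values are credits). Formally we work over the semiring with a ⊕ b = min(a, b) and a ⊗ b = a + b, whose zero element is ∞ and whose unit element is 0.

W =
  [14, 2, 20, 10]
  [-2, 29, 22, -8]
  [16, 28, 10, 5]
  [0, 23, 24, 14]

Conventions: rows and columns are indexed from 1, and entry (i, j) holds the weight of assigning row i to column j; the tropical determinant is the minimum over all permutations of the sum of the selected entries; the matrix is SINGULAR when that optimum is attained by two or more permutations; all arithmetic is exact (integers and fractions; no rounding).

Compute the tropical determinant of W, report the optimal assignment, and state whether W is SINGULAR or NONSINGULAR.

σ = (1, 2, 3, 4): 14 + 29 + 10 + 14 = 67
σ = (1, 2, 4, 3): 14 + 29 + 5 + 24 = 72
σ = (1, 3, 2, 4): 14 + 22 + 28 + 14 = 78
σ = (1, 3, 4, 2): 14 + 22 + 5 + 23 = 64
σ = (1, 4, 2, 3): 14 + (-8) + 28 + 24 = 58
σ = (1, 4, 3, 2): 14 + (-8) + 10 + 23 = 39
σ = (2, 1, 3, 4): 2 + (-2) + 10 + 14 = 24
σ = (2, 1, 4, 3): 2 + (-2) + 5 + 24 = 29
σ = (2, 3, 1, 4): 2 + 22 + 16 + 14 = 54
σ = (2, 3, 4, 1): 2 + 22 + 5 + 0 = 29
σ = (2, 4, 1, 3): 2 + (-8) + 16 + 24 = 34
σ = (2, 4, 3, 1): 2 + (-8) + 10 + 0 = 4
σ = (3, 1, 2, 4): 20 + (-2) + 28 + 14 = 60
σ = (3, 1, 4, 2): 20 + (-2) + 5 + 23 = 46
σ = (3, 2, 1, 4): 20 + 29 + 16 + 14 = 79
σ = (3, 2, 4, 1): 20 + 29 + 5 + 0 = 54
σ = (3, 4, 1, 2): 20 + (-8) + 16 + 23 = 51
σ = (3, 4, 2, 1): 20 + (-8) + 28 + 0 = 40
σ = (4, 1, 2, 3): 10 + (-2) + 28 + 24 = 60
σ = (4, 1, 3, 2): 10 + (-2) + 10 + 23 = 41
σ = (4, 2, 1, 3): 10 + 29 + 16 + 24 = 79
σ = (4, 2, 3, 1): 10 + 29 + 10 + 0 = 49
σ = (4, 3, 1, 2): 10 + 22 + 16 + 23 = 71
σ = (4, 3, 2, 1): 10 + 22 + 28 + 0 = 60
Optimal value attained by: σ = (2, 4, 3, 1).
Answer: det⊕(W) = 4; verdict: NONSINGULAR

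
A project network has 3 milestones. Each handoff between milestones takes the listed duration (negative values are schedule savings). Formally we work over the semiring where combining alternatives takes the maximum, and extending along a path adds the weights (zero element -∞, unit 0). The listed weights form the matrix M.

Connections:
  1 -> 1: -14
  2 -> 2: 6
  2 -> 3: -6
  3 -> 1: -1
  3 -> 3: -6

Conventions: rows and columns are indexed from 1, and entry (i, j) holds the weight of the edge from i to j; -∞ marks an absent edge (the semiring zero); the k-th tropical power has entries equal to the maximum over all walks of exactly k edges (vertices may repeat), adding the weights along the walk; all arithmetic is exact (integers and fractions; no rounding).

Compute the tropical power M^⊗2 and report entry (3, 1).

M^⊗2:
  [-28, -∞, -∞]
  [-7, 12, 0]
  [-7, -∞, -12]
Key observation: the optimum is the walk 3->3->1, with weight (-6) + (-1) = -7.
Optimal value attained by: walk 3->3->1.
Answer: (M^⊗2)[3][1] = -7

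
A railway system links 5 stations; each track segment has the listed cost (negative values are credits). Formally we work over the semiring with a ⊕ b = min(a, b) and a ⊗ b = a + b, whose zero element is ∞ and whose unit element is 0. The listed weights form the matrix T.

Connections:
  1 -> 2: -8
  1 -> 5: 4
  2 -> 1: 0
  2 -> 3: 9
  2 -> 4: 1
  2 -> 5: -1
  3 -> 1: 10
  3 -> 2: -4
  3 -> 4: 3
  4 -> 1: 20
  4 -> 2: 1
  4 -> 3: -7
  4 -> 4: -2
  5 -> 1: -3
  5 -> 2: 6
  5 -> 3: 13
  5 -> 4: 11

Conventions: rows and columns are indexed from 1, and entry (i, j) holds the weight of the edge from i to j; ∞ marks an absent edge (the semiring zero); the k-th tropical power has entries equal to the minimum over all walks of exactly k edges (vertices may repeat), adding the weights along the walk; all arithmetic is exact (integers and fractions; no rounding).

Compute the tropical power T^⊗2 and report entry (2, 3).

T^⊗2:
  [-8, 10, 1, -7, -9]
  [-4, -8, -6, -1, 4]
  [-4, 2, -4, -3, -5]
  [1, -11, -9, -4, 0]
  [6, -11, 4, 7, 1]
Key observation: the optimum is the walk 2->4->3, with weight 1 + (-7) = -6.
Optimal value attained by: walk 2->4->3.
Answer: (T^⊗2)[2][3] = -6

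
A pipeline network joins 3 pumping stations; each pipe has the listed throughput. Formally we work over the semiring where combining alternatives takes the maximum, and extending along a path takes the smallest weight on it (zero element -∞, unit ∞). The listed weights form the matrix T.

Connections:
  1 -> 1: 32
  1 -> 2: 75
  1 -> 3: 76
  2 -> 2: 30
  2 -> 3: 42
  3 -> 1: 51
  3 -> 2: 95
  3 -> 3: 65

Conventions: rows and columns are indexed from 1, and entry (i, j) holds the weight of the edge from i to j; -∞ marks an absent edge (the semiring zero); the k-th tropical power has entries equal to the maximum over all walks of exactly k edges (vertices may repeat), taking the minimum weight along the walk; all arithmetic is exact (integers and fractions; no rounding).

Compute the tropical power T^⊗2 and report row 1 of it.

T^⊗2:
  [51, 76, 65]
  [42, 42, 42]
  [51, 65, 65]
Answer: row 1 of T^⊗2 = [51, 76, 65]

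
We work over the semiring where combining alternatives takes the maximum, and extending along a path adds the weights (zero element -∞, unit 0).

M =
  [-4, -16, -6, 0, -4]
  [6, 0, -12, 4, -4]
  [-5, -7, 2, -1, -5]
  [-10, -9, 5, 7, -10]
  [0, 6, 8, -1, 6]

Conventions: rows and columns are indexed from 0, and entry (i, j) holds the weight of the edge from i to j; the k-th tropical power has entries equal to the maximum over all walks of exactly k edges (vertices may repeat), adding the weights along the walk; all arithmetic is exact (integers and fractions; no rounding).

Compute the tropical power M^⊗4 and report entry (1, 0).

M^⊗2:
  [-4, 2, 5, 7, 2]
  [6, 2, 9, 11, 2]
  [-1, 1, 4, 6, 1]
  [0, -2, 12, 14, 0]
  [12, 12, 14, 10, 12]
M^⊗3:
  [8, 8, 12, 14, 8]
  [8, 8, 16, 18, 8]
  [7, 7, 11, 13, 7]
  [7, 6, 19, 21, 7]
  [18, 18, 20, 17, 18]
M^⊗4:
  [14, 14, 19, 21, 14]
  [14, 14, 23, 25, 14]
  [13, 13, 18, 20, 13]
  [14, 13, 26, 28, 14]
  [24, 24, 26, 24, 24]
Key observation: the optimum is the walk 1->0->4->1->0, with weight 6 + (-4) + 6 + 6 = 14.
Optimal value attained by: walk 1->0->4->1->0.
Answer: (M^⊗4)[1][0] = 14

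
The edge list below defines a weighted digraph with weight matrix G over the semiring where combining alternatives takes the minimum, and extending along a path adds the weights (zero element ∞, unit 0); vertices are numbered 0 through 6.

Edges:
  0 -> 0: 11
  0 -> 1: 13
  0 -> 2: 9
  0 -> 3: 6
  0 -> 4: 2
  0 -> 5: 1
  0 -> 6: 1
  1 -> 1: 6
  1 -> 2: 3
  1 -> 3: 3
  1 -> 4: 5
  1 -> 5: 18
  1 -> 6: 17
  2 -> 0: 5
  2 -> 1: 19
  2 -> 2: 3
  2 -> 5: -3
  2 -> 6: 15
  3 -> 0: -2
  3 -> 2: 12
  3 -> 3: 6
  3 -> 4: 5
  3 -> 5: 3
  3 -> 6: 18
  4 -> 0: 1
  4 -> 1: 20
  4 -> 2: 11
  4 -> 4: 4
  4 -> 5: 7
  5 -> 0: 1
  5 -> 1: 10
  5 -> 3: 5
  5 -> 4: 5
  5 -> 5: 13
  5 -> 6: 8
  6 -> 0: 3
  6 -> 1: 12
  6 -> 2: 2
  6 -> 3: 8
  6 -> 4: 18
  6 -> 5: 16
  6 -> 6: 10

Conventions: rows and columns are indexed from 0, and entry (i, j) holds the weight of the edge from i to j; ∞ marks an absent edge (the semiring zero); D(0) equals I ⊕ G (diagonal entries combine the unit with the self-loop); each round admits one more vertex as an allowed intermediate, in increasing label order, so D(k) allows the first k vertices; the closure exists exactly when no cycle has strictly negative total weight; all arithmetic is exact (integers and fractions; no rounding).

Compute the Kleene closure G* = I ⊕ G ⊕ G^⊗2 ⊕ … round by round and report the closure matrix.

D(0):
  [0, 13, 9, 6, 2, 1, 1]
  [∞, 0, 3, 3, 5, 18, 17]
  [5, 19, 0, ∞, ∞, -3, 15]
  [-2, ∞, 12, 0, 5, 3, 18]
  [1, 20, 11, ∞, 0, 7, ∞]
  [1, 10, ∞, 5, 5, 0, 8]
  [3, 12, 2, 8, 18, 16, 0]
D(1):
  [0, 13, 9, 6, 2, 1, 1]
  [∞, 0, 3, 3, 5, 18, 17]
  [5, 18, 0, 11, 7, -3, 6]
  [-2, 11, 7, 0, 0, -1, -1]
  [1, 14, 10, 7, 0, 2, 2]
  [1, 10, 10, 5, 3, 0, 2]
  [3, 12, 2, 8, 5, 4, 0]
D(2):
  [0, 13, 9, 6, 2, 1, 1]
  [∞, 0, 3, 3, 5, 18, 17]
  [5, 18, 0, 11, 7, -3, 6]
  [-2, 11, 7, 0, 0, -1, -1]
  [1, 14, 10, 7, 0, 2, 2]
  [1, 10, 10, 5, 3, 0, 2]
  [3, 12, 2, 8, 5, 4, 0]
D(3):
  [0, 13, 9, 6, 2, 1, 1]
  [8, 0, 3, 3, 5, 0, 9]
  [5, 18, 0, 11, 7, -3, 6]
  [-2, 11, 7, 0, 0, -1, -1]
  [1, 14, 10, 7, 0, 2, 2]
  [1, 10, 10, 5, 3, 0, 2]
  [3, 12, 2, 8, 5, -1, 0]
D(4):
  [0, 13, 9, 6, 2, 1, 1]
  [1, 0, 3, 3, 3, 0, 2]
  [5, 18, 0, 11, 7, -3, 6]
  [-2, 11, 7, 0, 0, -1, -1]
  [1, 14, 10, 7, 0, 2, 2]
  [1, 10, 10, 5, 3, 0, 2]
  [3, 12, 2, 8, 5, -1, 0]
D(5):
  [0, 13, 9, 6, 2, 1, 1]
  [1, 0, 3, 3, 3, 0, 2]
  [5, 18, 0, 11, 7, -3, 6]
  [-2, 11, 7, 0, 0, -1, -1]
  [1, 14, 10, 7, 0, 2, 2]
  [1, 10, 10, 5, 3, 0, 2]
  [3, 12, 2, 8, 5, -1, 0]
D(6):
  [0, 11, 9, 6, 2, 1, 1]
  [1, 0, 3, 3, 3, 0, 2]
  [-2, 7, 0, 2, 0, -3, -1]
  [-2, 9, 7, 0, 0, -1, -1]
  [1, 12, 10, 7, 0, 2, 2]
  [1, 10, 10, 5, 3, 0, 2]
  [0, 9, 2, 4, 2, -1, 0]
D(7):
  [0, 10, 3, 5, 2, 0, 1]
  [1, 0, 3, 3, 3, 0, 2]
  [-2, 7, 0, 2, 0, -3, -1]
  [-2, 8, 1, 0, 0, -2, -1]
  [1, 11, 4, 6, 0, 1, 2]
  [1, 10, 4, 5, 3, 0, 2]
  [0, 9, 2, 4, 2, -1, 0]
Answer: G* = [[0, 10, 3, 5, 2, 0, 1], [1, 0, 3, 3, 3, 0, 2], [-2, 7, 0, 2, 0, -3, -1], [-2, 8, 1, 0, 0, -2, -1], [1, 11, 4, 6, 0, 1, 2], [1, 10, 4, 5, 3, 0, 2], [0, 9, 2, 4, 2, -1, 0]]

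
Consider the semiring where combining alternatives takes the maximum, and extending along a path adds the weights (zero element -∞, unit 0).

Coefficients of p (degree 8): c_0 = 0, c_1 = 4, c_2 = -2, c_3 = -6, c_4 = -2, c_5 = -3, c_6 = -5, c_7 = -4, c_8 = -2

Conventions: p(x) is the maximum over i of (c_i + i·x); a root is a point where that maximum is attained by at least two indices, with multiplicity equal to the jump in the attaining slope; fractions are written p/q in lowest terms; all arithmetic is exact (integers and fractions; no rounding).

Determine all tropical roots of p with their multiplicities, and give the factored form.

hull edge (i=0, c=0) to (i=1, c=4): slope 4, span 1
hull edge (i=1, c=4) to (i=8, c=-2): slope -6/7, span 7
Factored form: p(x) = -2 ⊗ (x ⊕ (-4)) ⊗ (x ⊕ 6/7) ⊗ (x ⊕ 6/7) ⊗ (x ⊕ 6/7) ⊗ (x ⊕ 6/7) ⊗ (x ⊕ 6/7) ⊗ (x ⊕ 6/7) ⊗ (x ⊕ 6/7)
Answer: roots = -4 (mult 1), 6/7 (mult 7)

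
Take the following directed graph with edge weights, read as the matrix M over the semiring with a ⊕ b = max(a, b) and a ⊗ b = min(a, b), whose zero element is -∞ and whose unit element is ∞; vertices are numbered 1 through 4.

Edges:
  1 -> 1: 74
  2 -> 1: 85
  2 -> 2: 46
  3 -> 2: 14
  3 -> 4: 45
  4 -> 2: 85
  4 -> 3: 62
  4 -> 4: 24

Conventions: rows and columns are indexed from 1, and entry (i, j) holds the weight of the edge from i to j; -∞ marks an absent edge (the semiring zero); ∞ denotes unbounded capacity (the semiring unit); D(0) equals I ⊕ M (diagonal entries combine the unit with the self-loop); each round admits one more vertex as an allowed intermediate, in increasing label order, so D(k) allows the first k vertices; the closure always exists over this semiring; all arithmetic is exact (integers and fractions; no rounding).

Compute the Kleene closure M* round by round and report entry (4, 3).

D(0):
  [∞, -∞, -∞, -∞]
  [85, ∞, -∞, -∞]
  [-∞, 14, ∞, 45]
  [-∞, 85, 62, ∞]
D(1):
  [∞, -∞, -∞, -∞]
  [85, ∞, -∞, -∞]
  [-∞, 14, ∞, 45]
  [-∞, 85, 62, ∞]
D(2):
  [∞, -∞, -∞, -∞]
  [85, ∞, -∞, -∞]
  [14, 14, ∞, 45]
  [85, 85, 62, ∞]
D(3):
  [∞, -∞, -∞, -∞]
  [85, ∞, -∞, -∞]
  [14, 14, ∞, 45]
  [85, 85, 62, ∞]
D(4):
  [∞, -∞, -∞, -∞]
  [85, ∞, -∞, -∞]
  [45, 45, ∞, 45]
  [85, 85, 62, ∞]
Answer: M*[4][3] = 62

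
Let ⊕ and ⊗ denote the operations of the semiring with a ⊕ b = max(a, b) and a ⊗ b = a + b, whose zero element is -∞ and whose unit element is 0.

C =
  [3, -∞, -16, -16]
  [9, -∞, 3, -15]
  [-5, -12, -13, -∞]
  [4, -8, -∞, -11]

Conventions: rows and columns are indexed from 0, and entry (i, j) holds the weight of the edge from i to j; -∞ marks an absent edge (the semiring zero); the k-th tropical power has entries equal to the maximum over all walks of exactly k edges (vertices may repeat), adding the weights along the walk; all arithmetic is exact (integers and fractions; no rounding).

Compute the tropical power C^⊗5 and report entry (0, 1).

C^⊗2:
  [6, -24, -13, -13]
  [12, -9, -7, -7]
  [-2, -25, -9, -21]
  [7, -19, -5, -12]
C^⊗3:
  [9, -21, -10, -10]
  [15, -15, -4, -4]
  [1, -21, -18, -18]
  [10, -17, -9, -9]
C^⊗4:
  [12, -18, -7, -7]
  [18, -12, -1, -1]
  [4, -26, -15, -15]
  [13, -17, -6, -6]
C^⊗5:
  [15, -15, -4, -4]
  [21, -9, 2, 2]
  [7, -23, -12, -12]
  [16, -14, -3, -3]
Key observation: the optimum is the walk 0->0->0->0->3->1, with weight 3 + 3 + 3 + (-16) + (-8) = -15.
Optimal value attained by: walk 0->0->0->0->3->1.
Answer: (C^⊗5)[0][1] = -15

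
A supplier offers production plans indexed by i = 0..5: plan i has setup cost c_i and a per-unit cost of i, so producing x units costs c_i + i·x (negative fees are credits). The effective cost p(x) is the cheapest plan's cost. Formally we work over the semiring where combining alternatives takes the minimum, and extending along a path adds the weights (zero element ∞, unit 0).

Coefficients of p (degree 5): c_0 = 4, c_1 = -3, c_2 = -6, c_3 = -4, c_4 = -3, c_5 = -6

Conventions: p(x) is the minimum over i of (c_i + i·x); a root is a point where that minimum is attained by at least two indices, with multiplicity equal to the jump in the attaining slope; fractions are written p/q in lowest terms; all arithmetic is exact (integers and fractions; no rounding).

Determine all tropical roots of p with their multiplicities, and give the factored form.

hull edge (i=0, c=4) to (i=1, c=-3): slope -7, span 1
hull edge (i=1, c=-3) to (i=2, c=-6): slope -3, span 1
hull edge (i=2, c=-6) to (i=5, c=-6): slope 0, span 3
Factored form: p(x) = -6 ⊗ (x ⊕ 0) ⊗ (x ⊕ 0) ⊗ (x ⊕ 0) ⊗ (x ⊕ 3) ⊗ (x ⊕ 7)
Answer: roots = 0 (mult 3), 3 (mult 1), 7 (mult 1)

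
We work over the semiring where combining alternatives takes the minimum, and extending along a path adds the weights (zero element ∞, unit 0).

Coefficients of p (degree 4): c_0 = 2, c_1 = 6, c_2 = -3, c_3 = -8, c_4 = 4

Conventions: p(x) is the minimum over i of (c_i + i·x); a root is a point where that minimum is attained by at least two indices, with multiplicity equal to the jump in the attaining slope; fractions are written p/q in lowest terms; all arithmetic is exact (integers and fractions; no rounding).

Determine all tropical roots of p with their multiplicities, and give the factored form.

hull edge (i=0, c=2) to (i=3, c=-8): slope -10/3, span 3
hull edge (i=3, c=-8) to (i=4, c=4): slope 12, span 1
Factored form: p(x) = 4 ⊗ (x ⊕ (-12)) ⊗ (x ⊕ 10/3) ⊗ (x ⊕ 10/3) ⊗ (x ⊕ 10/3)
Answer: roots = -12 (mult 1), 10/3 (mult 3)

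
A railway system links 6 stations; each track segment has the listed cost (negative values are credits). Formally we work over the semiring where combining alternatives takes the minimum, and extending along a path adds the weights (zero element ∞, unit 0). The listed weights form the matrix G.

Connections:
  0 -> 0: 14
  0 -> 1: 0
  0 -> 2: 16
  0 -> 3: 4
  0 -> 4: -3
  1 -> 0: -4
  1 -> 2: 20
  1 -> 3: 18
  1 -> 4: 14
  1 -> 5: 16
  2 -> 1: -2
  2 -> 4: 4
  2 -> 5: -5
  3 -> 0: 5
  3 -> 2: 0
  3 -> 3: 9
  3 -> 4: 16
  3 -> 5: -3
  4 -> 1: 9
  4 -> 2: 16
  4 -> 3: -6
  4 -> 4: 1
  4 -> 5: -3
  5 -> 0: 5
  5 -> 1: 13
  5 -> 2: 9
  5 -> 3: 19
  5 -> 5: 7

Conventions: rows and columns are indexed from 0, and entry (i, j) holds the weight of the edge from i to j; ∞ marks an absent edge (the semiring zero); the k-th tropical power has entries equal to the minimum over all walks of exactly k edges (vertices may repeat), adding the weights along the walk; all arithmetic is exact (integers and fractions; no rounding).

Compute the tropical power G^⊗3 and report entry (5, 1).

G^⊗2:
  [-4, 6, 4, -9, -2, -6]
  [10, -4, 12, 0, -7, 11]
  [-6, 8, 4, -2, 5, 1]
  [2, -2, 6, 9, 2, -5]
  [-1, 10, -6, -5, 2, -9]
  [9, 5, 16, 9, 2, 4]
G^⊗3:
  [-4, -4, -9, -8, -7, -12]
  [-8, 2, 0, -13, -6, -10]
  [3, -6, -2, -2, -9, -5]
  [-6, 2, 4, -4, -1, -1]
  [-4, -8, -5, -4, -4, -11]
  [1, 9, 9, -4, 3, -1]
Key observation: the optimum is the walk 5->1->0->1, with weight 13 + (-4) + 0 = 9.
Optimal value attained by: walk 5->1->0->1.
Answer: (G^⊗3)[5][1] = 9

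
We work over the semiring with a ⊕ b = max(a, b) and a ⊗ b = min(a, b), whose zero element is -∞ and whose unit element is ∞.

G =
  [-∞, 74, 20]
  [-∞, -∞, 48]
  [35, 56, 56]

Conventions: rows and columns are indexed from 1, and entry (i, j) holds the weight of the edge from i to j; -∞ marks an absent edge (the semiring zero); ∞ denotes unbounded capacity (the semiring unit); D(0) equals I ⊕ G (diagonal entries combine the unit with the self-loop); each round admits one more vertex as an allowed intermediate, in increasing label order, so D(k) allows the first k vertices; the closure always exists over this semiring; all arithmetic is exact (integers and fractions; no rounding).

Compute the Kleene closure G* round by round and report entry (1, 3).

D(0):
  [∞, 74, 20]
  [-∞, ∞, 48]
  [35, 56, ∞]
D(1):
  [∞, 74, 20]
  [-∞, ∞, 48]
  [35, 56, ∞]
D(2):
  [∞, 74, 48]
  [-∞, ∞, 48]
  [35, 56, ∞]
D(3):
  [∞, 74, 48]
  [35, ∞, 48]
  [35, 56, ∞]
Answer: G*[1][3] = 48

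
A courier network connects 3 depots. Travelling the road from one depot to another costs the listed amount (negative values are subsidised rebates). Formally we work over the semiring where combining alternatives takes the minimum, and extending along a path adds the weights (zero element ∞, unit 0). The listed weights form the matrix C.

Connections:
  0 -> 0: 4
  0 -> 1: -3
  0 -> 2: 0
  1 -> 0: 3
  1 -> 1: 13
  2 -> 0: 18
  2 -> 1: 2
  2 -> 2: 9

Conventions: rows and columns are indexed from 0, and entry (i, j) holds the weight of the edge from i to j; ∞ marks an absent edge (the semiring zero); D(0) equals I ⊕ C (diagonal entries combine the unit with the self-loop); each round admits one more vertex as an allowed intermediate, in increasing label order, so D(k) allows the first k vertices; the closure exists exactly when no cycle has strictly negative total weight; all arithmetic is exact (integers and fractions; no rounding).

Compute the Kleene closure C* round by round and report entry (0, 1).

D(0):
  [0, -3, 0]
  [3, 0, ∞]
  [18, 2, 0]
D(1):
  [0, -3, 0]
  [3, 0, 3]
  [18, 2, 0]
D(2):
  [0, -3, 0]
  [3, 0, 3]
  [5, 2, 0]
D(3):
  [0, -3, 0]
  [3, 0, 3]
  [5, 2, 0]
Answer: C*[0][1] = -3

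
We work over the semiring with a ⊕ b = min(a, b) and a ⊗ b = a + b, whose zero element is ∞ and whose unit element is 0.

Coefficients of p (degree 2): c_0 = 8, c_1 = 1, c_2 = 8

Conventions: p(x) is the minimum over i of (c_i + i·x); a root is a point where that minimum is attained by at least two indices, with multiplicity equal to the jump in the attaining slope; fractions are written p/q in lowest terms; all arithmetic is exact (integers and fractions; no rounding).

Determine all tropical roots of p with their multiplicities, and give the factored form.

hull edge (i=0, c=8) to (i=1, c=1): slope -7, span 1
hull edge (i=1, c=1) to (i=2, c=8): slope 7, span 1
Factored form: p(x) = 8 ⊗ (x ⊕ (-7)) ⊗ (x ⊕ 7)
Answer: roots = -7 (mult 1), 7 (mult 1)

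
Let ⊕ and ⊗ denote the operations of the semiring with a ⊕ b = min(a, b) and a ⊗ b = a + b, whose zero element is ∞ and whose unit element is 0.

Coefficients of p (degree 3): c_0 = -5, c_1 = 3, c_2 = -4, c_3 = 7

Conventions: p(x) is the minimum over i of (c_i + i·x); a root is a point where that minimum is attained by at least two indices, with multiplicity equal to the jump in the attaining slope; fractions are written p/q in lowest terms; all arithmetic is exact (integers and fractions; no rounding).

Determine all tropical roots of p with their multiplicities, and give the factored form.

hull edge (i=0, c=-5) to (i=2, c=-4): slope 1/2, span 2
hull edge (i=2, c=-4) to (i=3, c=7): slope 11, span 1
Factored form: p(x) = 7 ⊗ (x ⊕ (-11)) ⊗ (x ⊕ (-1/2)) ⊗ (x ⊕ (-1/2))
Answer: roots = -11 (mult 1), -1/2 (mult 2)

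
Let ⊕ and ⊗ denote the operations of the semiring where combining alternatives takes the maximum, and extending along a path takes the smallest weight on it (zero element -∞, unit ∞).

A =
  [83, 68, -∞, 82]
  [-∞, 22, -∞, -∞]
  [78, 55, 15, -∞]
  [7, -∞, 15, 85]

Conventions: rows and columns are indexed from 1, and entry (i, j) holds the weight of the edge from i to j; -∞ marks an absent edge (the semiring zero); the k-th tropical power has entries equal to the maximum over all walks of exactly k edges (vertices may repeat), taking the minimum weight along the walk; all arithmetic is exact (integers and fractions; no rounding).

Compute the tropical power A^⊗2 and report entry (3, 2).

A^⊗2:
  [83, 68, 15, 82]
  [-∞, 22, -∞, -∞]
  [78, 68, 15, 78]
  [15, 15, 15, 85]
Key observation: the optimum is the walk 3->1->2, with weight 78 min 68 = 68.
Optimal value attained by: walk 3->1->2.
Answer: (A^⊗2)[3][2] = 68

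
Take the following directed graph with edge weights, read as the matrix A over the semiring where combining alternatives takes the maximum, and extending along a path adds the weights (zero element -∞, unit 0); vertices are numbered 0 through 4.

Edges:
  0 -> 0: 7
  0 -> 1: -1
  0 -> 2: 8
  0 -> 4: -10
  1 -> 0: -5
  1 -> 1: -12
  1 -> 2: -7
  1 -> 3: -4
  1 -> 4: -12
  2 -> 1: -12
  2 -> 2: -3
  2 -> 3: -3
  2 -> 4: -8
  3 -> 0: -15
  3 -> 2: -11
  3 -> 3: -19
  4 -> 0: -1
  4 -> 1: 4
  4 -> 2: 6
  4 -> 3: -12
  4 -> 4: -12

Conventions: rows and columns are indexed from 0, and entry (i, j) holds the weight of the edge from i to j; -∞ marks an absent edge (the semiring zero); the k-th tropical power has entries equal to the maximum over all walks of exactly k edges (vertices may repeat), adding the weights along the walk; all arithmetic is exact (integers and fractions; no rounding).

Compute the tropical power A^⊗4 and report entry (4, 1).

A^⊗2:
  [14, 6, 15, 5, 0]
  [2, -6, 3, -10, -15]
  [-9, -4, -2, -6, -11]
  [-8, -16, -7, -14, -19]
  [6, -2, 7, 3, -2]
A^⊗3:
  [21, 13, 22, 12, 7]
  [9, 1, 10, 0, -5]
  [-2, -7, -1, -5, -10]
  [-1, -9, 0, -10, -15]
  [13, 5, 14, 4, -1]
A^⊗4:
  [28, 20, 29, 19, 14]
  [16, 8, 17, 7, 2]
  [5, -3, 6, -4, -9]
  [6, -2, 7, -3, -8]
  [20, 12, 21, 11, 6]
Key observation: the optimum is the walk 4->0->0->0->1, with weight (-1) + 7 + 7 + (-1) = 12.
Optimal value attained by: walk 4->0->0->0->1.
Answer: (A^⊗4)[4][1] = 12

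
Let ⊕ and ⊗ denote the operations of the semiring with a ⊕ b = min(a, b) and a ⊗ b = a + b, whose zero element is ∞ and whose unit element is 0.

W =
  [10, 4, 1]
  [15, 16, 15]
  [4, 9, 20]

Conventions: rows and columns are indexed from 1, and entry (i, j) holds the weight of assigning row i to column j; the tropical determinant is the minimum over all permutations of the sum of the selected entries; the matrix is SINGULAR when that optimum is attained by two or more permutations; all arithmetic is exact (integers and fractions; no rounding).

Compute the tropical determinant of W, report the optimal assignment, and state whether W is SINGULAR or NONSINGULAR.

σ = (1, 2, 3): 10 + 16 + 20 = 46
σ = (1, 3, 2): 10 + 15 + 9 = 34
σ = (2, 1, 3): 4 + 15 + 20 = 39
σ = (2, 3, 1): 4 + 15 + 4 = 23
σ = (3, 1, 2): 1 + 15 + 9 = 25
σ = (3, 2, 1): 1 + 16 + 4 = 21
Optimal value attained by: σ = (3, 2, 1).
Answer: det⊕(W) = 21; verdict: NONSINGULAR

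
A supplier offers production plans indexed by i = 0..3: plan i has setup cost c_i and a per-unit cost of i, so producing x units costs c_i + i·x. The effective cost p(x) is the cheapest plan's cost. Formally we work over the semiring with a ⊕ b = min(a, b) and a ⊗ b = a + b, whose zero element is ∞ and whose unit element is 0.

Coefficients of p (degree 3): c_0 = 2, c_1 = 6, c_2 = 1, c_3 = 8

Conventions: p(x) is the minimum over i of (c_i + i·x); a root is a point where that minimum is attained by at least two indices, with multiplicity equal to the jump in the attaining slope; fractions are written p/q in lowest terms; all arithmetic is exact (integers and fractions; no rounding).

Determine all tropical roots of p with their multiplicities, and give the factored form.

hull edge (i=0, c=2) to (i=2, c=1): slope -1/2, span 2
hull edge (i=2, c=1) to (i=3, c=8): slope 7, span 1
Factored form: p(x) = 8 ⊗ (x ⊕ (-7)) ⊗ (x ⊕ 1/2) ⊗ (x ⊕ 1/2)
Answer: roots = -7 (mult 1), 1/2 (mult 2)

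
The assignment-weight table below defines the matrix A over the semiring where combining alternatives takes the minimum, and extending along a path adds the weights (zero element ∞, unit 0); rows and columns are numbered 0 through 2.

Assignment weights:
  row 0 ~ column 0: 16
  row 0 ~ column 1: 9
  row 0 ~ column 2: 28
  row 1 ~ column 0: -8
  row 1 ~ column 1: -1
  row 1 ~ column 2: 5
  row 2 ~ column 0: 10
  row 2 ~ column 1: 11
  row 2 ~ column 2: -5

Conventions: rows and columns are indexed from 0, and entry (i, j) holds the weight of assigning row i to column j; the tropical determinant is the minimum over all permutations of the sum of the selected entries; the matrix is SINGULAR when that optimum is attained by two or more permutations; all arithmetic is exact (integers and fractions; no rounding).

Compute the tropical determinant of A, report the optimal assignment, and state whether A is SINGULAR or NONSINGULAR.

σ = (0, 1, 2): 16 + (-1) + (-5) = 10
σ = (0, 2, 1): 16 + 5 + 11 = 32
σ = (1, 0, 2): 9 + (-8) + (-5) = -4
σ = (1, 2, 0): 9 + 5 + 10 = 24
σ = (2, 0, 1): 28 + (-8) + 11 = 31
σ = (2, 1, 0): 28 + (-1) + 10 = 37
Optimal value attained by: σ = (1, 0, 2).
Answer: det⊕(A) = -4; verdict: NONSINGULAR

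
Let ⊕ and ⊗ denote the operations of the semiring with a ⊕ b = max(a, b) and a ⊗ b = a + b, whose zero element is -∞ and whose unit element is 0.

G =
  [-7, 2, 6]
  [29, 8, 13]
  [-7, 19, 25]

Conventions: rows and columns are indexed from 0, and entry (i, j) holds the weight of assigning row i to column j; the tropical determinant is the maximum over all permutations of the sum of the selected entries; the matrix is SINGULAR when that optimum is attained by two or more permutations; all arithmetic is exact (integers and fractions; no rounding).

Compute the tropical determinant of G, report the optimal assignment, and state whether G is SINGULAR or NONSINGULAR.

σ = (0, 1, 2): (-7) + 8 + 25 = 26
σ = (0, 2, 1): (-7) + 13 + 19 = 25
σ = (1, 0, 2): 2 + 29 + 25 = 56
σ = (1, 2, 0): 2 + 13 + (-7) = 8
σ = (2, 0, 1): 6 + 29 + 19 = 54
σ = (2, 1, 0): 6 + 8 + (-7) = 7
Optimal value attained by: σ = (1, 0, 2).
Answer: det⊕(G) = 56; verdict: NONSINGULAR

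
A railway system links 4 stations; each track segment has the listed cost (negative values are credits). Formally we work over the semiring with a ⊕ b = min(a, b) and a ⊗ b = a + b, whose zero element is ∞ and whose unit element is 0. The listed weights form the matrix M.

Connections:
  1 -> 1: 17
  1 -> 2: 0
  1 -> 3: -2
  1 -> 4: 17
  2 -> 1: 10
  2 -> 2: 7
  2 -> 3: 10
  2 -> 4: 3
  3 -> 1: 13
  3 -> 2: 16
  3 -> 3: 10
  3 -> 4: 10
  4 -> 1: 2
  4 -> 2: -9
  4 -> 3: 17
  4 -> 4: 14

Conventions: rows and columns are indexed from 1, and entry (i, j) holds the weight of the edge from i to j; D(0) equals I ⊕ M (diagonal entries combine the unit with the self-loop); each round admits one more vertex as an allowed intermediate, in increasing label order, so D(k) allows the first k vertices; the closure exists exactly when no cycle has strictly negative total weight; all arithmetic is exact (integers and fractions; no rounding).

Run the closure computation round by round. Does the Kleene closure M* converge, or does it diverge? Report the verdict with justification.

D(0):
  [0, 0, -2, 17]
  [10, 0, 10, 3]
  [13, 16, 0, 10]
  [2, -9, 17, 0]
D(1):
  [0, 0, -2, 17]
  [10, 0, 8, 3]
  [13, 13, 0, 10]
  [2, -9, 0, 0]
Detection: at round 2, diagonal entry (4, 4) turns strictly negative.
Key observation: the cycle 4->2->4 has total weight (-9) + 3, which is strictly negative.
Answer: DIVERGES — negative cycle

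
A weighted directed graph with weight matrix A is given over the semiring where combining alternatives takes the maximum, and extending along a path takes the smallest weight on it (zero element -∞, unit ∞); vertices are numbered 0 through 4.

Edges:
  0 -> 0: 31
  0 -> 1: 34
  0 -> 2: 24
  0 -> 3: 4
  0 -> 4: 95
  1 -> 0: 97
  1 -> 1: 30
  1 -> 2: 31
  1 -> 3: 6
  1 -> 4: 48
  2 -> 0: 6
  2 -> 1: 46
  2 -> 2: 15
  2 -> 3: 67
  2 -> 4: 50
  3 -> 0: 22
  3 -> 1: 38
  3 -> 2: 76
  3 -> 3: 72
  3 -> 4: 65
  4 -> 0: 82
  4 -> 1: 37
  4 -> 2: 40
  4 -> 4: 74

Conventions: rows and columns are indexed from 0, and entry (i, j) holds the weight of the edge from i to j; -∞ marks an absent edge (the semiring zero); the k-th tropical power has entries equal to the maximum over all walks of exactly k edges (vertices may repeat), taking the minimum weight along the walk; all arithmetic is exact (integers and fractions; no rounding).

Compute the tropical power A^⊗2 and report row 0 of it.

A^⊗2:
  [82, 37, 40, 24, 74]
  [48, 37, 40, 31, 95]
  [50, 38, 67, 67, 65]
  [65, 46, 72, 72, 65]
  [74, 40, 40, 40, 82]
Answer: row 0 of A^⊗2 = [82, 37, 40, 24, 74]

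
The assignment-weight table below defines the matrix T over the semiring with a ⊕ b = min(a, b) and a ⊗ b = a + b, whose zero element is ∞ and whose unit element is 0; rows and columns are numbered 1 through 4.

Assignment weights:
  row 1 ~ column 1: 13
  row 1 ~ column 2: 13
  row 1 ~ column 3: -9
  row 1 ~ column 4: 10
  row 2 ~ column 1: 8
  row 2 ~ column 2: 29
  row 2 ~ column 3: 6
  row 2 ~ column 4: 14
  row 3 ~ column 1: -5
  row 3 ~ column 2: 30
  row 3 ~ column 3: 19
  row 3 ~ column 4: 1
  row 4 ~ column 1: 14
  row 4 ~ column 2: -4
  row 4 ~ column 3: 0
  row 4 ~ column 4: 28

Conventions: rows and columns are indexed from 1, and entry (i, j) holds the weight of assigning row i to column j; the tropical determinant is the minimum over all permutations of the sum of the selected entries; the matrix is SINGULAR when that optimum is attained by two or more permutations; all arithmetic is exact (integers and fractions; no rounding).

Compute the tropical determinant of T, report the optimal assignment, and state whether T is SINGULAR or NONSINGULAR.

σ = (1, 2, 3, 4): 13 + 29 + 19 + 28 = 89
σ = (1, 2, 4, 3): 13 + 29 + 1 + 0 = 43
σ = (1, 3, 2, 4): 13 + 6 + 30 + 28 = 77
σ = (1, 3, 4, 2): 13 + 6 + 1 + (-4) = 16
σ = (1, 4, 2, 3): 13 + 14 + 30 + 0 = 57
σ = (1, 4, 3, 2): 13 + 14 + 19 + (-4) = 42
σ = (2, 1, 3, 4): 13 + 8 + 19 + 28 = 68
σ = (2, 1, 4, 3): 13 + 8 + 1 + 0 = 22
σ = (2, 3, 1, 4): 13 + 6 + (-5) + 28 = 42
σ = (2, 3, 4, 1): 13 + 6 + 1 + 14 = 34
σ = (2, 4, 1, 3): 13 + 14 + (-5) + 0 = 22
σ = (2, 4, 3, 1): 13 + 14 + 19 + 14 = 60
σ = (3, 1, 2, 4): (-9) + 8 + 30 + 28 = 57
σ = (3, 1, 4, 2): (-9) + 8 + 1 + (-4) = -4
σ = (3, 2, 1, 4): (-9) + 29 + (-5) + 28 = 43
σ = (3, 2, 4, 1): (-9) + 29 + 1 + 14 = 35
σ = (3, 4, 1, 2): (-9) + 14 + (-5) + (-4) = -4
σ = (3, 4, 2, 1): (-9) + 14 + 30 + 14 = 49
σ = (4, 1, 2, 3): 10 + 8 + 30 + 0 = 48
σ = (4, 1, 3, 2): 10 + 8 + 19 + (-4) = 33
σ = (4, 2, 1, 3): 10 + 29 + (-5) + 0 = 34
σ = (4, 2, 3, 1): 10 + 29 + 19 + 14 = 72
σ = (4, 3, 1, 2): 10 + 6 + (-5) + (-4) = 7
σ = (4, 3, 2, 1): 10 + 6 + 30 + 14 = 60
Optimal value attained by: σ = (3, 1, 4, 2).
Answer: det⊕(T) = -4; verdict: SINGULAR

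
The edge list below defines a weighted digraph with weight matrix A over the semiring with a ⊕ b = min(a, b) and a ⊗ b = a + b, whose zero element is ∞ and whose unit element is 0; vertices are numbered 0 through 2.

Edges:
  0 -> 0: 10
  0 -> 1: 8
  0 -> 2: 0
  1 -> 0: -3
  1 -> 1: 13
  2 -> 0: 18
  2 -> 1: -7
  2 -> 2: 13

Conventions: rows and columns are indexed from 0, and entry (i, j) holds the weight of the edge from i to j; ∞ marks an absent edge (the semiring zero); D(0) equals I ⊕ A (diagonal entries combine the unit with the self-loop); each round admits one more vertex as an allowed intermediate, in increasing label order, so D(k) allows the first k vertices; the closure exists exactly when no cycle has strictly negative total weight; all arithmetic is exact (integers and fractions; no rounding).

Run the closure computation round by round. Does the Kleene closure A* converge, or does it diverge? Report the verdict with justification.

D(0):
  [0, 8, 0]
  [-3, 0, ∞]
  [18, -7, 0]
D(1):
  [0, 8, 0]
  [-3, 0, -3]
  [18, -7, 0]
Detection: at round 2, diagonal entry (2, 2) turns strictly negative.
Key observation: the cycle 2->1->0->2 has total weight (-7) + (-3) + 0, which is strictly negative.
Answer: DIVERGES — negative cycle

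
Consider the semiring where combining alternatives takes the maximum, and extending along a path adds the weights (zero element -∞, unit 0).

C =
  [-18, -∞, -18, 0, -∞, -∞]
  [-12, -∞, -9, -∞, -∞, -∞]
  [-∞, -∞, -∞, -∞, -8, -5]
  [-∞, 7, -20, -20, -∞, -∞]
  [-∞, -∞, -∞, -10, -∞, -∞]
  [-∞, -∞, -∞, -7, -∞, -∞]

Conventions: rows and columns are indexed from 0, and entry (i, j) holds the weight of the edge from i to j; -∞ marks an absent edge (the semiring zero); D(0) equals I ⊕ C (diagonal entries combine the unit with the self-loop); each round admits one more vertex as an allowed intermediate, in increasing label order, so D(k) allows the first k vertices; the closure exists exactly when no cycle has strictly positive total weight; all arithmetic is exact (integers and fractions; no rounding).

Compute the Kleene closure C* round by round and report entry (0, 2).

D(0):
  [0, -∞, -18, 0, -∞, -∞]
  [-12, 0, -9, -∞, -∞, -∞]
  [-∞, -∞, 0, -∞, -8, -5]
  [-∞, 7, -20, 0, -∞, -∞]
  [-∞, -∞, -∞, -10, 0, -∞]
  [-∞, -∞, -∞, -7, -∞, 0]
D(1):
  [0, -∞, -18, 0, -∞, -∞]
  [-12, 0, -9, -12, -∞, -∞]
  [-∞, -∞, 0, -∞, -8, -5]
  [-∞, 7, -20, 0, -∞, -∞]
  [-∞, -∞, -∞, -10, 0, -∞]
  [-∞, -∞, -∞, -7, -∞, 0]
D(2):
  [0, -∞, -18, 0, -∞, -∞]
  [-12, 0, -9, -12, -∞, -∞]
  [-∞, -∞, 0, -∞, -8, -5]
  [-5, 7, -2, 0, -∞, -∞]
  [-∞, -∞, -∞, -10, 0, -∞]
  [-∞, -∞, -∞, -7, -∞, 0]
D(3):
  [0, -∞, -18, 0, -26, -23]
  [-12, 0, -9, -12, -17, -14]
  [-∞, -∞, 0, -∞, -8, -5]
  [-5, 7, -2, 0, -10, -7]
  [-∞, -∞, -∞, -10, 0, -∞]
  [-∞, -∞, -∞, -7, -∞, 0]
D(4):
  [0, 7, -2, 0, -10, -7]
  [-12, 0, -9, -12, -17, -14]
  [-∞, -∞, 0, -∞, -8, -5]
  [-5, 7, -2, 0, -10, -7]
  [-15, -3, -12, -10, 0, -17]
  [-12, 0, -9, -7, -17, 0]
D(5):
  [0, 7, -2, 0, -10, -7]
  [-12, 0, -9, -12, -17, -14]
  [-23, -11, 0, -18, -8, -5]
  [-5, 7, -2, 0, -10, -7]
  [-15, -3, -12, -10, 0, -17]
  [-12, 0, -9, -7, -17, 0]
D(6):
  [0, 7, -2, 0, -10, -7]
  [-12, 0, -9, -12, -17, -14]
  [-17, -5, 0, -12, -8, -5]
  [-5, 7, -2, 0, -10, -7]
  [-15, -3, -12, -10, 0, -17]
  [-12, 0, -9, -7, -17, 0]
Answer: C*[0][2] = -2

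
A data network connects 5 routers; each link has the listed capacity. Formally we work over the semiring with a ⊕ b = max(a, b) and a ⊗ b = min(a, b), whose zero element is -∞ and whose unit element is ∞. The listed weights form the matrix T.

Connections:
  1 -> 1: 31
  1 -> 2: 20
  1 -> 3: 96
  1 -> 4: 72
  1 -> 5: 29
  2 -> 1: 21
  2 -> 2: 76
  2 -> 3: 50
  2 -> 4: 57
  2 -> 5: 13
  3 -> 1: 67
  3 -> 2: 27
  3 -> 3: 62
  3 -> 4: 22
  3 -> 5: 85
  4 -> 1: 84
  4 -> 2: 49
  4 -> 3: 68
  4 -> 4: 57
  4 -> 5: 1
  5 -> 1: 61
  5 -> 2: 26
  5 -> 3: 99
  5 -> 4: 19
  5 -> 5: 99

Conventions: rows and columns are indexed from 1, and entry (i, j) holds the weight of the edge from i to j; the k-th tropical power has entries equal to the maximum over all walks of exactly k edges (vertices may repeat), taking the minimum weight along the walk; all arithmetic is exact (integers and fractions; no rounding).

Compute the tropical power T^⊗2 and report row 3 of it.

T^⊗2:
  [72, 49, 68, 57, 85]
  [57, 76, 57, 57, 50]
  [62, 27, 85, 67, 85]
  [67, 49, 84, 72, 68]
  [67, 27, 99, 61, 99]
Answer: row 3 of T^⊗2 = [62, 27, 85, 67, 85]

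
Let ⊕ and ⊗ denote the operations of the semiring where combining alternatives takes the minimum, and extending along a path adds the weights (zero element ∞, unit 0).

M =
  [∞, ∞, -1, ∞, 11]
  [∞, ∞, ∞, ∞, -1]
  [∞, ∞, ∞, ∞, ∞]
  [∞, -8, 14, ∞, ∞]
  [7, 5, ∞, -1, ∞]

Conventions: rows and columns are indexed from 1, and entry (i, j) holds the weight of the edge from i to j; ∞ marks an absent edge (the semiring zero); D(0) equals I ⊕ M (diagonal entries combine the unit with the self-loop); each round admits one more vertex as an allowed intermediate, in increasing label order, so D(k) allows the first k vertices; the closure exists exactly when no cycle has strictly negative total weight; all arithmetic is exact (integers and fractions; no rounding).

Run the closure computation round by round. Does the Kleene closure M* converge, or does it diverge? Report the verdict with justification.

D(0):
  [0, ∞, -1, ∞, 11]
  [∞, 0, ∞, ∞, -1]
  [∞, ∞, 0, ∞, ∞]
  [∞, -8, 14, 0, ∞]
  [7, 5, ∞, -1, 0]
D(1):
  [0, ∞, -1, ∞, 11]
  [∞, 0, ∞, ∞, -1]
  [∞, ∞, 0, ∞, ∞]
  [∞, -8, 14, 0, ∞]
  [7, 5, 6, -1, 0]
D(2):
  [0, ∞, -1, ∞, 11]
  [∞, 0, ∞, ∞, -1]
  [∞, ∞, 0, ∞, ∞]
  [∞, -8, 14, 0, -9]
  [7, 5, 6, -1, 0]
D(3):
  [0, ∞, -1, ∞, 11]
  [∞, 0, ∞, ∞, -1]
  [∞, ∞, 0, ∞, ∞]
  [∞, -8, 14, 0, -9]
  [7, 5, 6, -1, 0]
Detection: at round 4, diagonal entry (5, 5) turns strictly negative.
Key observation: the cycle 5->4->2->5 has total weight (-1) + (-8) + (-1), which is strictly negative.
Answer: DIVERGES — negative cycle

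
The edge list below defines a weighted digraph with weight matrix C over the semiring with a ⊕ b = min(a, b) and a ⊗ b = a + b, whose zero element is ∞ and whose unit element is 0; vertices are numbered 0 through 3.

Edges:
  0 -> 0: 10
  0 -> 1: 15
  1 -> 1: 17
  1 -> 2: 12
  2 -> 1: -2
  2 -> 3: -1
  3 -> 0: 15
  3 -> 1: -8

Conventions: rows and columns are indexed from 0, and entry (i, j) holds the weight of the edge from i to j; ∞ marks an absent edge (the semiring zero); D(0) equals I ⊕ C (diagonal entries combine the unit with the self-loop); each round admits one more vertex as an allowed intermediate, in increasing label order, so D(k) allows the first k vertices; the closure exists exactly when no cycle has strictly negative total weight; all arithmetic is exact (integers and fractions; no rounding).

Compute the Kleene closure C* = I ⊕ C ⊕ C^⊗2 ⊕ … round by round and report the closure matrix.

D(0):
  [0, 15, ∞, ∞]
  [∞, 0, 12, ∞]
  [∞, -2, 0, -1]
  [15, -8, ∞, 0]
D(1):
  [0, 15, ∞, ∞]
  [∞, 0, 12, ∞]
  [∞, -2, 0, -1]
  [15, -8, ∞, 0]
D(2):
  [0, 15, 27, ∞]
  [∞, 0, 12, ∞]
  [∞, -2, 0, -1]
  [15, -8, 4, 0]
D(3):
  [0, 15, 27, 26]
  [∞, 0, 12, 11]
  [∞, -2, 0, -1]
  [15, -8, 4, 0]
D(4):
  [0, 15, 27, 26]
  [26, 0, 12, 11]
  [14, -9, 0, -1]
  [15, -8, 4, 0]
Answer: C* = [[0, 15, 27, 26], [26, 0, 12, 11], [14, -9, 0, -1], [15, -8, 4, 0]]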